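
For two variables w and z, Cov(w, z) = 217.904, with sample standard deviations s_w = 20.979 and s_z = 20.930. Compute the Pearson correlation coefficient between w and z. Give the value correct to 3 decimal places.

r = Cov(w,z) / (s_w · s_z) = 217.904 / (20.979 × 20.930)
  = 217.904 / 439.0905 ≈ 0.496

0.496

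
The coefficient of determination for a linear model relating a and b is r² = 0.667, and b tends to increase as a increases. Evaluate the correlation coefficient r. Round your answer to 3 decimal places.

0.817

|r| = √0.667 = 0.817
The association is positive, so r = 0.817.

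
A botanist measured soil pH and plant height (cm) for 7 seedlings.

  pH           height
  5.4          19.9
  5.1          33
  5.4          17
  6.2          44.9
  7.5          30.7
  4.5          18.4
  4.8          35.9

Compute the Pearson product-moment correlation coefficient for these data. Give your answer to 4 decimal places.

0.3306

n = 7, Σx = 38.9, Σy = 199.8, Σx² = 222.31, Σy² = 6359.88, Σxy = 1131.31
nΣxy − ΣxΣy = 7919.17 − 7772.22 = 146.95
nΣx² − (Σx)² = 1556.17 − 1513.21 = 42.96; nΣy² − (Σy)² = 44519.16 − 39920.04 = 4599.12
r = 146.95 / √(42.96 × 4599.12) = 146.95 / 444.4977 ≈ 0.3306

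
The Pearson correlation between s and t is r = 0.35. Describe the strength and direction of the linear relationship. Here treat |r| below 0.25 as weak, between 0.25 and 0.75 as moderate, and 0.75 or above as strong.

r = 0.35 > 0 so the relationship is positive.
|r| = 0.35, which falls in the moderate range.

moderate positive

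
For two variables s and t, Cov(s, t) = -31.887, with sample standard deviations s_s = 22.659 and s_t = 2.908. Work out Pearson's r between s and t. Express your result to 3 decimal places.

r = Cov(s,t) / (s_s · s_t) = -31.887 / (22.659 × 2.908)
  = -31.887 / 65.8924 ≈ -0.484

-0.484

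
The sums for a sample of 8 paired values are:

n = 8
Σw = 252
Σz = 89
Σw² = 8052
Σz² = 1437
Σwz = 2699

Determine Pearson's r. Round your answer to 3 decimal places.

-0.463

r = (nΣwz − ΣwΣz) / √[(nΣw² − (Σw)²)(nΣz² − (Σz)²)]
Numerator: 8×2699 − 252×89 = -836
Denominator: √[(64416 − 63504)(11496 − 7921)] = √[912 × 3575] = 1805.6578
r = -836 / 1805.6578 ≈ -0.463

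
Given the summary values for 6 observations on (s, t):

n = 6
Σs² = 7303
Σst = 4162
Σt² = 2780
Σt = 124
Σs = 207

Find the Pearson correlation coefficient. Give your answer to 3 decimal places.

-0.619

r = (nΣst − ΣsΣt) / √[(nΣs² − (Σs)²)(nΣt² − (Σt)²)]
Numerator: 6×4162 − 207×124 = -696
Denominator: √[(43818 − 42849)(16680 − 15376)] = √[969 × 1304] = 1124.0890
r = -696 / 1124.0890 ≈ -0.619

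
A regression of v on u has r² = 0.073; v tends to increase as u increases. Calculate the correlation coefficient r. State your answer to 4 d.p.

|r| = √0.073 = 0.2702
The association is positive, so r = 0.2702.

0.2702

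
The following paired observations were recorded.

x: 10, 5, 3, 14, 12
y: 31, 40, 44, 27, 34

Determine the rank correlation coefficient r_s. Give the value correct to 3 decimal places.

-0.900

Rank x: 3, 2, 1, 5, 4
Rank y: 2, 4, 5, 1, 3
d = rank(x) − rank(y): 1, -2, -4, 4, 1; Σd² = 38
ρ = 1 − 6Σd² / [n(n²−1)] = 1 − 6×38 / (5×24) = 1 − 228/120 ≈ -0.900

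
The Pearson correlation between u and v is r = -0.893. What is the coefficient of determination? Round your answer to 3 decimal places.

r² = (-0.893)² = 0.797

0.797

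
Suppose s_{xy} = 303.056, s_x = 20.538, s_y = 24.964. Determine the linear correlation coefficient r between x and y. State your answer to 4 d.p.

0.5911

r = Cov(x,y) / (s_x · s_y) = 303.056 / (20.538 × 24.964)
  = 303.056 / 512.7106 ≈ 0.5911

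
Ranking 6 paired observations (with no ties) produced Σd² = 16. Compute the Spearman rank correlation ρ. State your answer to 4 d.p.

0.5429

ρ = 1 − 6Σd² / [n(n²−1)] = 1 − 6×16 / (6×35)
  = 1 − 96/210 = 1 − 0.45714 ≈ 0.5429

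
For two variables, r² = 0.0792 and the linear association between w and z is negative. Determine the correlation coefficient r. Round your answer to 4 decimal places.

|r| = √0.0792 = 0.2814
The association is negative, so r = −0.2814.

-0.2814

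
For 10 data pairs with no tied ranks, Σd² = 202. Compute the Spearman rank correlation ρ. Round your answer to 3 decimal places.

-0.224

ρ = 1 − 6Σd² / [n(n²−1)] = 1 − 6×202 / (10×99)
  = 1 − 1212/990 = 1 − 1.2242 ≈ -0.224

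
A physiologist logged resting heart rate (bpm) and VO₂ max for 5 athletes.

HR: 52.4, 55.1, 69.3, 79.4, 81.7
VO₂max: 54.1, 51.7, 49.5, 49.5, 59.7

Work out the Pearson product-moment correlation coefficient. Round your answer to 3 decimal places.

n = 5, Σx = 337.9, Σy = 264.5, Σx² = 23563.51, Σy² = 14064.29, Σxy = 17921.65
nΣxy − ΣxΣy = 89608.25 − 89374.55 = 233.7
nΣx² − (Σx)² = 117817.55 − 114176.41 = 3641.14; nΣy² − (Σy)² = 70321.45 − 69960.25 = 361.2
r = 233.7 / √(3641.14 × 361.2) = 233.7 / 1146.8129 ≈ 0.204

0.204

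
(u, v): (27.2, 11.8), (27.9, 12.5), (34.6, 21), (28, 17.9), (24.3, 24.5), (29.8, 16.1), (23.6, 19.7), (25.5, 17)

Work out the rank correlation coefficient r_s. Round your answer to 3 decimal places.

-0.167

Rank u: 4, 5, 8, 6, 2, 7, 1, 3
Rank v: 1, 2, 7, 5, 8, 3, 6, 4
d = rank(u) − rank(v): 3, 3, 1, 1, -6, 4, -5, -1; Σd² = 98
ρ = 1 − 6Σd² / [n(n²−1)] = 1 − 6×98 / (8×63) = 1 − 588/504 ≈ -0.167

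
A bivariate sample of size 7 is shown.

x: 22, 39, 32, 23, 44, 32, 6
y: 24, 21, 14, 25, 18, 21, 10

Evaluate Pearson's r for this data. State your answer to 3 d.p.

n = 7, Σx = 198, Σy = 133, Σx² = 6554, Σy² = 2703, Σxy = 3894
nΣxy − ΣxΣy = 27258 − 26334 = 924
nΣx² − (Σx)² = 45878 − 39204 = 6674; nΣy² − (Σy)² = 18921 − 17689 = 1232
r = 924 / √(6674 × 1232) = 924 / 2867.4672 ≈ 0.322

0.322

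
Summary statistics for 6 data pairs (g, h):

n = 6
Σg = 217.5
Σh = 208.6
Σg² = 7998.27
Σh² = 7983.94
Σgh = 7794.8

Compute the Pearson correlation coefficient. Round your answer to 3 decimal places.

0.807

r = (nΣgh − ΣgΣh) / √[(nΣg² − (Σg)²)(nΣh² − (Σh)²)]
Numerator: 6×7794.8 − 217.5×208.6 = 1398.3
Denominator: √[(47989.62 − 47306.25)(47903.64 − 43513.96)] = √[683.37 × 4389.68] = 1731.9860
r = 1398.3 / 1731.9860 ≈ 0.807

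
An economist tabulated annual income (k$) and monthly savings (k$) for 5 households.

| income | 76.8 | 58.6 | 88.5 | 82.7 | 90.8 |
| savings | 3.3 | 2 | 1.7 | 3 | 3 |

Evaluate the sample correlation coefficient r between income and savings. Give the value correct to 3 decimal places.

n = 5, Σx = 397.4, Σy = 13, Σx² = 32248.38, Σy² = 35.78, Σxy = 1041.59
nΣxy − ΣxΣy = 5207.95 − 5166.2 = 41.75
nΣx² − (Σx)² = 161241.9 − 157926.76 = 3315.14; nΣy² − (Σy)² = 178.9 − 169 = 9.9
r = 41.75 / √(3315.14 × 9.9) = 41.75 / 181.1626 ≈ 0.230

0.230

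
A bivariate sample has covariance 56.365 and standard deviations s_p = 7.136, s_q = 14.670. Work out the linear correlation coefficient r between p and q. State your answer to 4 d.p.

0.5384

r = Cov(p,q) / (s_p · s_q) = 56.365 / (7.136 × 14.670)
  = 56.365 / 104.6851 ≈ 0.5384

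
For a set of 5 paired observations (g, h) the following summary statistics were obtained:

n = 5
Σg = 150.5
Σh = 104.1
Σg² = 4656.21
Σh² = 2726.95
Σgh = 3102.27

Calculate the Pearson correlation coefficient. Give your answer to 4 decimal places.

-0.1172

r = (nΣgh − ΣgΣh) / √[(nΣg² − (Σg)²)(nΣh² − (Σh)²)]
Numerator: 5×3102.27 − 150.5×104.1 = -155.7
Denominator: √[(23281.05 − 22650.25)(13634.75 − 10836.81)] = √[630.8 × 2797.94] = 1328.5107
r = -155.7 / 1328.5107 ≈ -0.1172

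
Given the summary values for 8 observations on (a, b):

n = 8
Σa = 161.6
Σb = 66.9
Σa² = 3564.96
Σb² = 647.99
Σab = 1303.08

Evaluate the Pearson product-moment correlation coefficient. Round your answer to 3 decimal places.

-0.296

r = (nΣab − ΣaΣb) / √[(nΣa² − (Σa)²)(nΣb² − (Σb)²)]
Numerator: 8×1303.08 − 161.6×66.9 = -386.4
Denominator: √[(28519.68 − 26114.56)(5183.92 − 4475.61)] = √[2405.12 × 708.31] = 1305.2090
r = -386.4 / 1305.2090 ≈ -0.296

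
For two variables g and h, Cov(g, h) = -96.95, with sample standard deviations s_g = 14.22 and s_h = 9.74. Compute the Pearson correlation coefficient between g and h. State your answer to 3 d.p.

r = Cov(g,h) / (s_g · s_h) = -96.95 / (14.22 × 9.74)
  = -96.95 / 138.5028 ≈ -0.700

-0.700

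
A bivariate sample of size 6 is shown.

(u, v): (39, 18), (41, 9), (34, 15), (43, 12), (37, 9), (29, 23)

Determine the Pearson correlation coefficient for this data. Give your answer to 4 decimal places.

n = 6, Σu = 223, Σv = 86, Σu² = 8417, Σv² = 1384, Σuv = 3097
nΣuv − ΣuΣv = 18582 − 19178 = -596
nΣu² − (Σu)² = 50502 − 49729 = 773; nΣv² − (Σv)² = 8304 − 7396 = 908
r = -596 / √(773 × 908) = -596 / 837.7852 ≈ -0.7114

-0.7114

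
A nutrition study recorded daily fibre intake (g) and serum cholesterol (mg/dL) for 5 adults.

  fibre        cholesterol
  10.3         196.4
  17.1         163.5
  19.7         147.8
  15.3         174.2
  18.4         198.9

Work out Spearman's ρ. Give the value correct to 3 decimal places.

-0.400

Rank fibre: 1, 3, 5, 2, 4
Rank cholesterol: 4, 2, 1, 3, 5
d = rank(fibre) − rank(cholesterol): -3, 1, 4, -1, -1; Σd² = 28
ρ = 1 − 6Σd² / [n(n²−1)] = 1 − 6×28 / (5×24) = 1 − 168/120 ≈ -0.400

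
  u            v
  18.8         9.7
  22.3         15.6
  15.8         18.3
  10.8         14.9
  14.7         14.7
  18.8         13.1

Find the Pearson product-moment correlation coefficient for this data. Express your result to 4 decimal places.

n = 6, Σu = 101.2, Σv = 86.3, Σu² = 1786.54, Σv² = 1282.05, Σuv = 1442.67
nΣuv − ΣuΣv = 8656.02 − 8733.56 = -77.54
nΣu² − (Σu)² = 10719.24 − 10241.44 = 477.8; nΣv² − (Σv)² = 7692.3 − 7447.69 = 244.61
r = -77.54 / √(477.8 × 244.61) = -77.54 / 341.8694 ≈ -0.2268

-0.2268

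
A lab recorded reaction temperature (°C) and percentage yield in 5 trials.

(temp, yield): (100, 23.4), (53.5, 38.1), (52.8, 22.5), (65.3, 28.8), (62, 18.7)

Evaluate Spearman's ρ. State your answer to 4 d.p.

Rank temp: 5, 2, 1, 4, 3
Rank yield: 3, 5, 2, 4, 1
d = rank(temp) − rank(yield): 2, -3, -1, 0, 2; Σd² = 18
ρ = 1 − 6Σd² / [n(n²−1)] = 1 − 6×18 / (5×24) = 1 − 108/120 ≈ 0.1000

0.1000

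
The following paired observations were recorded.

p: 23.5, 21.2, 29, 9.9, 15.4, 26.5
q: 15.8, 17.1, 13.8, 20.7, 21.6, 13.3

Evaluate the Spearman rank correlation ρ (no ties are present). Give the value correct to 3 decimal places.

Rank p: 4, 3, 6, 1, 2, 5
Rank q: 3, 4, 2, 5, 6, 1
d = rank(p) − rank(q): 1, -1, 4, -4, -4, 4; Σd² = 66
ρ = 1 − 6Σd² / [n(n²−1)] = 1 − 6×66 / (6×35) = 1 − 396/210 ≈ -0.886

-0.886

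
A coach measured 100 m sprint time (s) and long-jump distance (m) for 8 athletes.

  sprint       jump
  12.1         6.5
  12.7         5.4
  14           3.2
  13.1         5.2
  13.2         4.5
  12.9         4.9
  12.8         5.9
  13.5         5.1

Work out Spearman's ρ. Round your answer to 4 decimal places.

Rank sprint: 1, 2, 8, 5, 6, 4, 3, 7
Rank jump: 8, 6, 1, 5, 2, 3, 7, 4
d = rank(sprint) − rank(jump): -7, -4, 7, 0, 4, 1, -4, 3; Σd² = 156
ρ = 1 − 6Σd² / [n(n²−1)] = 1 − 6×156 / (8×63) = 1 − 936/504 ≈ -0.8571

-0.8571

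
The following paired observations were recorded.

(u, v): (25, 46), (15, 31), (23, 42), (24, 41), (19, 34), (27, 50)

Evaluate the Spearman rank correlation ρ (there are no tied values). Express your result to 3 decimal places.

0.943

Rank u: 5, 1, 3, 4, 2, 6
Rank v: 5, 1, 4, 3, 2, 6
d = rank(u) − rank(v): 0, 0, -1, 1, 0, 0; Σd² = 2
ρ = 1 − 6Σd² / [n(n²−1)] = 1 − 6×2 / (6×35) = 1 − 12/210 ≈ 0.943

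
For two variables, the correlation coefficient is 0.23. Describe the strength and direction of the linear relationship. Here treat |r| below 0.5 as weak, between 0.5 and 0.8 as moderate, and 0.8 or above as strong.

r = 0.23 > 0 so the relationship is positive.
|r| = 0.23, which falls in the weak range.

weak positive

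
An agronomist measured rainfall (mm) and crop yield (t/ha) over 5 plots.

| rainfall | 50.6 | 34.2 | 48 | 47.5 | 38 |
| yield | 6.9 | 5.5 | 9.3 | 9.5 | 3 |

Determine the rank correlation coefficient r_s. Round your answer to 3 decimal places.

0.500

Rank rainfall: 5, 1, 4, 3, 2
Rank yield: 3, 2, 4, 5, 1
d = rank(rainfall) − rank(yield): 2, -1, 0, -2, 1; Σd² = 10
ρ = 1 − 6Σd² / [n(n²−1)] = 1 − 6×10 / (5×24) = 1 − 60/120 ≈ 0.500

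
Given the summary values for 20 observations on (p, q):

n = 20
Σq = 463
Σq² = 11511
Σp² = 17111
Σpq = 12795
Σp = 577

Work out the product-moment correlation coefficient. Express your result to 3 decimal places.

-0.927

r = (nΣpq − ΣpΣq) / √[(nΣp² − (Σp)²)(nΣq² − (Σq)²)]
Numerator: 20×12795 − 577×463 = -11251
Denominator: √[(342220 − 332929)(230220 − 214369)] = √[9291 × 15851] = 12135.5528
r = -11251 / 12135.5528 ≈ -0.927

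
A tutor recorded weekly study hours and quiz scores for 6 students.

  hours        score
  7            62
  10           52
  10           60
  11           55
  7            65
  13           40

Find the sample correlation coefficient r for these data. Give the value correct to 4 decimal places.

-0.8994

n = 6, Σx = 58, Σy = 334, Σx² = 588, Σy² = 18998, Σxy = 3134
nΣxy − ΣxΣy = 18804 − 19372 = -568
nΣx² − (Σx)² = 3528 − 3364 = 164; nΣy² − (Σy)² = 113988 − 111556 = 2432
r = -568 / √(164 × 2432) = -568 / 631.5441 ≈ -0.8994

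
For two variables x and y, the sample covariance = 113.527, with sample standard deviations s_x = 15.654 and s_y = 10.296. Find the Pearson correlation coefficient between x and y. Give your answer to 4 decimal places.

r = Cov(x,y) / (s_x · s_y) = 113.527 / (15.654 × 10.296)
  = 113.527 / 161.1736 ≈ 0.7044

0.7044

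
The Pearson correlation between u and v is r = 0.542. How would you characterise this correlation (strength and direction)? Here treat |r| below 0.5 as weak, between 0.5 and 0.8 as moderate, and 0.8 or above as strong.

r = 0.542 > 0 so the relationship is positive.
|r| = 0.542, which falls in the moderate range.

moderate positive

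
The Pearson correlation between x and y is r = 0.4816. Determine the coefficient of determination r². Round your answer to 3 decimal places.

0.232

r² = (0.4816)² = 0.232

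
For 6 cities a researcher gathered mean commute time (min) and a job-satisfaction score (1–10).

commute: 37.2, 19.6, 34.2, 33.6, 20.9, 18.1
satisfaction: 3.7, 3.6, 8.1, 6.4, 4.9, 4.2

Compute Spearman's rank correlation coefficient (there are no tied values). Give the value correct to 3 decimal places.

Rank commute: 6, 2, 5, 4, 3, 1
Rank satisfaction: 2, 1, 6, 5, 4, 3
d = rank(commute) − rank(satisfaction): 4, 1, -1, -1, -1, -2; Σd² = 24
ρ = 1 − 6Σd² / [n(n²−1)] = 1 − 6×24 / (6×35) = 1 − 144/210 ≈ 0.314

0.314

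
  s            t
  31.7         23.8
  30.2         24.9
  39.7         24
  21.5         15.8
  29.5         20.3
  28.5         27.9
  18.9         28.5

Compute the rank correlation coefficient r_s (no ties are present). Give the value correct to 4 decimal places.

Rank s: 6, 5, 7, 2, 4, 3, 1
Rank t: 3, 5, 4, 1, 2, 6, 7
d = rank(s) − rank(t): 3, 0, 3, 1, 2, -3, -6; Σd² = 68
ρ = 1 − 6Σd² / [n(n²−1)] = 1 − 6×68 / (7×48) = 1 − 408/336 ≈ -0.2143

-0.2143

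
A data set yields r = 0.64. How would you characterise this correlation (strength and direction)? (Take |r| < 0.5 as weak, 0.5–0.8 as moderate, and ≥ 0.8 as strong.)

moderate positive

r = 0.64 > 0 so the relationship is positive.
|r| = 0.64, which falls in the moderate range.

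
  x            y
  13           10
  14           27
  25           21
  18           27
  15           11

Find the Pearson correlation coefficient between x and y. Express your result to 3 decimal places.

0.322

n = 5, Σx = 85, Σy = 96, Σx² = 1539, Σy² = 2120, Σxy = 1684
nΣxy − ΣxΣy = 8420 − 8160 = 260
nΣx² − (Σx)² = 7695 − 7225 = 470; nΣy² − (Σy)² = 10600 − 9216 = 1384
r = 260 / √(470 × 1384) = 260 / 806.5234 ≈ 0.322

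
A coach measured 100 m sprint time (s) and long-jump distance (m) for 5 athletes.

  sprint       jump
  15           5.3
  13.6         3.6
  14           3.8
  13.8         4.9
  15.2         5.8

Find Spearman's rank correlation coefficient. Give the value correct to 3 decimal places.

0.900

Rank sprint: 4, 1, 3, 2, 5
Rank jump: 4, 1, 2, 3, 5
d = rank(sprint) − rank(jump): 0, 0, 1, -1, 0; Σd² = 2
ρ = 1 − 6Σd² / [n(n²−1)] = 1 − 6×2 / (5×24) = 1 − 12/120 ≈ 0.900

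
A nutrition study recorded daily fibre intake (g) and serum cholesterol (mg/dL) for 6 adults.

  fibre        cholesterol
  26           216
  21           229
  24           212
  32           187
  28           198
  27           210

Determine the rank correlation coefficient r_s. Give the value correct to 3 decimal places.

-0.943

Rank fibre: 3, 1, 2, 6, 5, 4
Rank cholesterol: 5, 6, 4, 1, 2, 3
d = rank(fibre) − rank(cholesterol): -2, -5, -2, 5, 3, 1; Σd² = 68
ρ = 1 − 6Σd² / [n(n²−1)] = 1 − 6×68 / (6×35) = 1 − 408/210 ≈ -0.943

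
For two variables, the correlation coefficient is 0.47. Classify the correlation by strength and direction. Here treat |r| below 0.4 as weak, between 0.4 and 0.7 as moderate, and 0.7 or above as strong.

r = 0.47 > 0 so the relationship is positive.
|r| = 0.47, which falls in the moderate range.

moderate positive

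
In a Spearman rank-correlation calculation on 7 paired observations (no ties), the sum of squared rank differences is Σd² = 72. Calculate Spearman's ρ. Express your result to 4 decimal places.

ρ = 1 − 6Σd² / [n(n²−1)] = 1 − 6×72 / (7×48)
  = 1 − 432/336 = 1 − 1.28571 ≈ -0.2857

-0.2857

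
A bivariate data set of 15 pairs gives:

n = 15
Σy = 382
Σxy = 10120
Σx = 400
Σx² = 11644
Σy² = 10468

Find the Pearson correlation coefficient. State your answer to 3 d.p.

r = (nΣxy − ΣxΣy) / √[(nΣx² − (Σx)²)(nΣy² − (Σy)²)]
Numerator: 15×10120 − 400×382 = -1000
Denominator: √[(174660 − 160000)(157020 − 145924)] = √[14660 × 11096] = 12754.1115
r = -1000 / 12754.1115 ≈ -0.078

-0.078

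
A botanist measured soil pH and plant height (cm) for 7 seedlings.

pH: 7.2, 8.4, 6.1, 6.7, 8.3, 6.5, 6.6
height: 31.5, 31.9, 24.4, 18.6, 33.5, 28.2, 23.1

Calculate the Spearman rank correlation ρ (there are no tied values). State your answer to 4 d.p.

Rank pH: 5, 7, 1, 4, 6, 2, 3
Rank height: 5, 6, 3, 1, 7, 4, 2
d = rank(pH) − rank(height): 0, 1, -2, 3, -1, -2, 1; Σd² = 20
ρ = 1 − 6Σd² / [n(n²−1)] = 1 − 6×20 / (7×48) = 1 − 120/336 ≈ 0.6429

0.6429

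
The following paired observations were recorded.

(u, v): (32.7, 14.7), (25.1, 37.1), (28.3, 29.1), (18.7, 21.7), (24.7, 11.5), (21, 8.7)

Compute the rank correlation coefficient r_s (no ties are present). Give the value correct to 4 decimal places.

0.3143

Rank u: 6, 4, 5, 1, 3, 2
Rank v: 3, 6, 5, 4, 2, 1
d = rank(u) − rank(v): 3, -2, 0, -3, 1, 1; Σd² = 24
ρ = 1 − 6Σd² / [n(n²−1)] = 1 − 6×24 / (6×35) = 1 − 144/210 ≈ 0.3143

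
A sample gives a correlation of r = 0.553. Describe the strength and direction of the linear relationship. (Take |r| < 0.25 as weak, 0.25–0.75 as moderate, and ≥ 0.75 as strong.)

moderate positive

r = 0.553 > 0 so the relationship is positive.
|r| = 0.553, which falls in the moderate range.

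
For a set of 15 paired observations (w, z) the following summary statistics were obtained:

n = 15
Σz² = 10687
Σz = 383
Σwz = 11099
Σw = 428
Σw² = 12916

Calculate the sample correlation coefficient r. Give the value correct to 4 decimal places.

0.2136

r = (nΣwz − ΣwΣz) / √[(nΣw² − (Σw)²)(nΣz² − (Σz)²)]
Numerator: 15×11099 − 428×383 = 2561
Denominator: √[(193740 − 183184)(160305 − 146689)] = √[10556 × 13616] = 11988.7654
r = 2561 / 11988.7654 ≈ 0.2136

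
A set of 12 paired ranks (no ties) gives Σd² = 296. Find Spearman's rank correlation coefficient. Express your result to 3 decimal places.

ρ = 1 − 6Σd² / [n(n²−1)] = 1 − 6×296 / (12×143)
  = 1 − 1776/1716 = 1 − 1.0350 ≈ -0.035

-0.035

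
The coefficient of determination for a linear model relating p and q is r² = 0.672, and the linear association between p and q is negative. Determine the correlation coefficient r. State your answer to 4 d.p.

|r| = √0.672 = 0.8198
The association is negative, so r = −0.8198.

-0.8198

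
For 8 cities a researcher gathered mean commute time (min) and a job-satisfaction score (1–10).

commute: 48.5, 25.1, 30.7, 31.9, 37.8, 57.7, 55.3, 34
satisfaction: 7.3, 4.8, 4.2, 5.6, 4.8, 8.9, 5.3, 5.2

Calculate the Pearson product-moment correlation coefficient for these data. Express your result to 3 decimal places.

n = 8, Σx = 321, Σy = 46.1, Σx² = 13914.58, Σy² = 282.71, Σxy = 1946.97
nΣxy − ΣxΣy = 15575.76 − 14798.1 = 777.66
nΣx² − (Σx)² = 111316.64 − 103041 = 8275.64; nΣy² − (Σy)² = 2261.68 − 2125.21 = 136.47
r = 777.66 / √(8275.64 × 136.47) = 777.66 / 1062.7213 ≈ 0.732

0.732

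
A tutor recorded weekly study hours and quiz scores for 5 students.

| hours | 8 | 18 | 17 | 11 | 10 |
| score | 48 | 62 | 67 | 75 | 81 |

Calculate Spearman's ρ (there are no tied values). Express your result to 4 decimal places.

0.0000

Rank hours: 1, 5, 4, 3, 2
Rank score: 1, 2, 3, 4, 5
d = rank(hours) − rank(score): 0, 3, 1, -1, -3; Σd² = 20
ρ = 1 − 6Σd² / [n(n²−1)] = 1 − 6×20 / (5×24) = 1 − 120/120 ≈ 0.0000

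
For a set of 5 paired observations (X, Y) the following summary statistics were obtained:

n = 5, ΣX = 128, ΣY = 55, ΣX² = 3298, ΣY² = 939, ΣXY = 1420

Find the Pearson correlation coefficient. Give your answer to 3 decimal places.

0.143

r = (nΣXY − ΣXΣY) / √[(nΣX² − (ΣX)²)(nΣY² − (ΣY)²)]
Numerator: 5×1420 − 128×55 = 60
Denominator: √[(16490 − 16384)(4695 − 3025)] = √[106 × 1670] = 420.7374
r = 60 / 420.7374 ≈ 0.143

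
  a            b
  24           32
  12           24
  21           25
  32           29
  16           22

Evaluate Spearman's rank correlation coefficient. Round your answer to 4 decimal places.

0.8000

Rank a: 4, 1, 3, 5, 2
Rank b: 5, 2, 3, 4, 1
d = rank(a) − rank(b): -1, -1, 0, 1, 1; Σd² = 4
ρ = 1 − 6Σd² / [n(n²−1)] = 1 − 6×4 / (5×24) = 1 − 24/120 ≈ 0.8000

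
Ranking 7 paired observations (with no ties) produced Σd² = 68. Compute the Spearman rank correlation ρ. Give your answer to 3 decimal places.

-0.214

ρ = 1 − 6Σd² / [n(n²−1)] = 1 − 6×68 / (7×48)
  = 1 − 408/336 = 1 − 1.2143 ≈ -0.214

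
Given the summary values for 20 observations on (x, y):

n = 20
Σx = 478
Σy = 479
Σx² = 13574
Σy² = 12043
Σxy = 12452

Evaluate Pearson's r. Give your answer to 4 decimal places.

0.9061

r = (nΣxy − ΣxΣy) / √[(nΣx² − (Σx)²)(nΣy² − (Σy)²)]
Numerator: 20×12452 − 478×479 = 20078
Denominator: √[(271480 − 228484)(240860 − 229441)] = √[42996 × 11419] = 22157.8727
r = 20078 / 22157.8727 ≈ 0.9061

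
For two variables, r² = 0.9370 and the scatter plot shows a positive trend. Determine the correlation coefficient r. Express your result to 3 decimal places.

|r| = √0.9370 = 0.968
The association is positive, so r = 0.968.

0.968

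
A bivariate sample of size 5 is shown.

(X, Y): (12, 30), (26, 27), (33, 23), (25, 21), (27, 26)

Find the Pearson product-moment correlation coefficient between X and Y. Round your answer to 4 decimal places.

-0.7054

n = 5, ΣX = 123, ΣY = 127, ΣX² = 3263, ΣY² = 3275, ΣXY = 3048
nΣXY − ΣXΣY = 15240 − 15621 = -381
nΣX² − (ΣX)² = 16315 − 15129 = 1186; nΣY² − (ΣY)² = 16375 − 16129 = 246
r = -381 / √(1186 × 246) = -381 / 540.1444 ≈ -0.7054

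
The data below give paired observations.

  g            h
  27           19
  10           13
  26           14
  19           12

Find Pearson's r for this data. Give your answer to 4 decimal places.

0.6280

n = 4, Σg = 82, Σh = 58, Σg² = 1866, Σh² = 870, Σgh = 1235
nΣgh − ΣgΣh = 4940 − 4756 = 184
nΣg² − (Σg)² = 7464 − 6724 = 740; nΣh² − (Σh)² = 3480 − 3364 = 116
r = 184 / √(740 × 116) = 184 / 292.9846 ≈ 0.6280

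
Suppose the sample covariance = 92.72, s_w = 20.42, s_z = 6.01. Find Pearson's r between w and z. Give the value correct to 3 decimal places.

0.756

r = Cov(w,z) / (s_w · s_z) = 92.72 / (20.42 × 6.01)
  = 92.72 / 122.7242 ≈ 0.756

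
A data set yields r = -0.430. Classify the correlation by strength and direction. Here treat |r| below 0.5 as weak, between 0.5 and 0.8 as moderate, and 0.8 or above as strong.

r = -0.430 < 0 so the relationship is negative.
|r| = 0.430, which falls in the weak range.

weak negative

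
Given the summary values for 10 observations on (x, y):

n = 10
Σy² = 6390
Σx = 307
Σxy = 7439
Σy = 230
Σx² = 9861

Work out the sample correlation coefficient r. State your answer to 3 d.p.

r = (nΣxy − ΣxΣy) / √[(nΣx² − (Σx)²)(nΣy² − (Σy)²)]
Numerator: 10×7439 − 307×230 = 3780
Denominator: √[(98610 − 94249)(63900 − 52900)] = √[4361 × 11000] = 6926.1100
r = 3780 / 6926.1100 ≈ 0.546

0.546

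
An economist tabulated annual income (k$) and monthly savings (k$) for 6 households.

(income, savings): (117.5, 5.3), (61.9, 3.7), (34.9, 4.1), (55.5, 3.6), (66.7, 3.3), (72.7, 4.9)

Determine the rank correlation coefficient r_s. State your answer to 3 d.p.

Rank income: 6, 3, 1, 2, 4, 5
Rank savings: 6, 3, 4, 2, 1, 5
d = rank(income) − rank(savings): 0, 0, -3, 0, 3, 0; Σd² = 18
ρ = 1 − 6Σd² / [n(n²−1)] = 1 − 6×18 / (6×35) = 1 − 108/210 ≈ 0.486

0.486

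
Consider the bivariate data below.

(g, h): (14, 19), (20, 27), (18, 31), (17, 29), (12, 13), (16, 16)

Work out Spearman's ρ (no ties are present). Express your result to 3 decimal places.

0.771

Rank g: 2, 6, 5, 4, 1, 3
Rank h: 3, 4, 6, 5, 1, 2
d = rank(g) − rank(h): -1, 2, -1, -1, 0, 1; Σd² = 8
ρ = 1 − 6Σd² / [n(n²−1)] = 1 − 6×8 / (6×35) = 1 − 48/210 ≈ 0.771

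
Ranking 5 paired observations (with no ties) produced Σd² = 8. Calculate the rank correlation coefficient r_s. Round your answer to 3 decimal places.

0.600

ρ = 1 − 6Σd² / [n(n²−1)] = 1 − 6×8 / (5×24)
  = 1 − 48/120 = 1 − 0.4000 ≈ 0.600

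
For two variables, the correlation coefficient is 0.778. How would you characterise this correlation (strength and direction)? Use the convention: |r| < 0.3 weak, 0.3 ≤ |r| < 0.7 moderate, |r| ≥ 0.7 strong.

strong positive

r = 0.778 > 0 so the relationship is positive.
|r| = 0.778, which falls in the strong range.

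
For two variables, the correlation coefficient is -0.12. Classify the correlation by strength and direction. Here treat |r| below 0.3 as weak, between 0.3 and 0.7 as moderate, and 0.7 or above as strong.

weak negative

r = -0.12 < 0 so the relationship is negative.
|r| = 0.12, which falls in the weak range.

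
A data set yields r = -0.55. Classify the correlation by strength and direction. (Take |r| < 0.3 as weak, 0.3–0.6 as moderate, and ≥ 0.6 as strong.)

r = -0.55 < 0 so the relationship is negative.
|r| = 0.55, which falls in the moderate range.

moderate negative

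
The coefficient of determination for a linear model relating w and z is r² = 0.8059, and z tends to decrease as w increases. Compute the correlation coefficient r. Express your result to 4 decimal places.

|r| = √0.8059 = 0.8977
The association is negative, so r = −0.8977.

-0.8977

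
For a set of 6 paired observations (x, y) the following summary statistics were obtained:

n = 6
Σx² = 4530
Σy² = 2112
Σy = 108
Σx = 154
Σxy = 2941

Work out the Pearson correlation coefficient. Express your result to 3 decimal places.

0.543

r = (nΣxy − ΣxΣy) / √[(nΣx² − (Σx)²)(nΣy² − (Σy)²)]
Numerator: 6×2941 − 154×108 = 1014
Denominator: √[(27180 − 23716)(12672 − 11664)] = √[3464 × 1008] = 1868.6123
r = 1014 / 1868.6123 ≈ 0.543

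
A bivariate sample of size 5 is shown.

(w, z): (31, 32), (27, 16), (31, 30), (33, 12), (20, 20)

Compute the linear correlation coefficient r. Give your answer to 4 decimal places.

n = 5, Σw = 142, Σz = 110, Σw² = 4140, Σz² = 2724, Σwz = 3150
nΣwz − ΣwΣz = 15750 − 15620 = 130
nΣw² − (Σw)² = 20700 − 20164 = 536; nΣz² − (Σz)² = 13620 − 12100 = 1520
r = 130 / √(536 × 1520) = 130 / 902.6184 ≈ 0.1440

0.1440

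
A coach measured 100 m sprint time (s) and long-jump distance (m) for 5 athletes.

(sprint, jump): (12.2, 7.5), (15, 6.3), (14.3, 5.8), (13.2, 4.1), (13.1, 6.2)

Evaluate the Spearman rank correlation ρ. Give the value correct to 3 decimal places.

Rank sprint: 1, 5, 4, 3, 2
Rank jump: 5, 4, 2, 1, 3
d = rank(sprint) − rank(jump): -4, 1, 2, 2, -1; Σd² = 26
ρ = 1 − 6Σd² / [n(n²−1)] = 1 − 6×26 / (5×24) = 1 − 156/120 ≈ -0.300

-0.300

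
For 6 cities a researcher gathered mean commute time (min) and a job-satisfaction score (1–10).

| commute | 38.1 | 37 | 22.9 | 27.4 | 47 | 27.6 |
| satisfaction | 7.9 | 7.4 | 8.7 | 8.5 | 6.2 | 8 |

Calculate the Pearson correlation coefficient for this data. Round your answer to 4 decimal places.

n = 6, Σx = 200, Σy = 46.7, Σx² = 7066.54, Σy² = 367.55, Σxy = 1519.12
nΣxy − ΣxΣy = 9114.72 − 9340 = -225.28
nΣx² − (Σx)² = 42399.24 − 40000 = 2399.24; nΣy² − (Σy)² = 2205.3 − 2180.89 = 24.41
r = -225.28 / √(2399.24 × 24.41) = -225.28 / 242.0030 ≈ -0.9309

-0.9309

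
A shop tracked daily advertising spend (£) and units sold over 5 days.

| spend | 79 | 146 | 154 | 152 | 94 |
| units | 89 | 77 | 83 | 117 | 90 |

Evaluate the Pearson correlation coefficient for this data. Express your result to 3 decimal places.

0.137

n = 5, Σx = 625, Σy = 456, Σx² = 83213, Σy² = 42528, Σxy = 57299
nΣxy − ΣxΣy = 286495 − 285000 = 1495
nΣx² − (Σx)² = 416065 − 390625 = 25440; nΣy² − (Σy)² = 212640 − 207936 = 4704
r = 1495 / √(25440 × 4704) = 1495 / 10939.3674 ≈ 0.137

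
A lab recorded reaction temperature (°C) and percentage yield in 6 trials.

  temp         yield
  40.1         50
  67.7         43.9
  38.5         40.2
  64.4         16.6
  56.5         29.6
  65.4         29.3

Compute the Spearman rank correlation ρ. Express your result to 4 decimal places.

-0.2571

Rank temp: 2, 6, 1, 4, 3, 5
Rank yield: 6, 5, 4, 1, 3, 2
d = rank(temp) − rank(yield): -4, 1, -3, 3, 0, 3; Σd² = 44
ρ = 1 − 6Σd² / [n(n²−1)] = 1 − 6×44 / (6×35) = 1 − 264/210 ≈ -0.2571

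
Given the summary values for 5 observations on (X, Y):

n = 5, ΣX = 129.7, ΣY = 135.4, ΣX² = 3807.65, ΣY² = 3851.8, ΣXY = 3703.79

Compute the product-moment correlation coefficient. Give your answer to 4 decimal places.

r = (nΣXY − ΣXΣY) / √[(nΣX² − (ΣX)²)(nΣY² − (ΣY)²)]
Numerator: 5×3703.79 − 129.7×135.4 = 957.57
Denominator: √[(19038.25 − 16822.09)(19259 − 18333.16)] = √[2216.16 × 925.84] = 1432.4139
r = 957.57 / 1432.4139 ≈ 0.6685

0.6685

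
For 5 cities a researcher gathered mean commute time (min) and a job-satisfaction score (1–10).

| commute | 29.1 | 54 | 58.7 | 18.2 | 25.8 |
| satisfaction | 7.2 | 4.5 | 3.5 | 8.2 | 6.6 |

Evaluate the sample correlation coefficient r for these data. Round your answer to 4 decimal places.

n = 5, Σx = 185.8, Σy = 30, Σx² = 8205.38, Σy² = 195.14, Σxy = 977.49
nΣxy − ΣxΣy = 4887.45 − 5574 = -686.55
nΣx² − (Σx)² = 41026.9 − 34521.64 = 6505.26; nΣy² − (Σy)² = 975.7 − 900 = 75.7
r = -686.55 / √(6505.26 × 75.7) = -686.55 / 701.7465 ≈ -0.9783

-0.9783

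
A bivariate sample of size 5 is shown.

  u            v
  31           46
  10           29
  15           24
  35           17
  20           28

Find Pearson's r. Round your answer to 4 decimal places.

0.0755

n = 5, Σu = 111, Σv = 144, Σu² = 2911, Σv² = 4606, Σuv = 3231
nΣuv − ΣuΣv = 16155 − 15984 = 171
nΣu² − (Σu)² = 14555 − 12321 = 2234; nΣv² − (Σv)² = 23030 − 20736 = 2294
r = 171 / √(2234 × 2294) = 171 / 2263.8012 ≈ 0.0755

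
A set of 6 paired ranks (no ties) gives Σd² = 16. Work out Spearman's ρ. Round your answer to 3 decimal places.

0.543

ρ = 1 − 6Σd² / [n(n²−1)] = 1 − 6×16 / (6×35)
  = 1 − 96/210 = 1 − 0.4571 ≈ 0.543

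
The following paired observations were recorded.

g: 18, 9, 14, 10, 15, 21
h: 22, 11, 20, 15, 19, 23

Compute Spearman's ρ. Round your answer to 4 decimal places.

0.9429

Rank g: 5, 1, 3, 2, 4, 6
Rank h: 5, 1, 4, 2, 3, 6
d = rank(g) − rank(h): 0, 0, -1, 0, 1, 0; Σd² = 2
ρ = 1 − 6Σd² / [n(n²−1)] = 1 − 6×2 / (6×35) = 1 − 12/210 ≈ 0.9429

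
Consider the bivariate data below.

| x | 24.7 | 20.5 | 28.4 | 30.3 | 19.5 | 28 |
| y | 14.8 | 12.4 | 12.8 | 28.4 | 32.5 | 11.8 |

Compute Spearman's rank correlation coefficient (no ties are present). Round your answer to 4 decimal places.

Rank x: 3, 2, 5, 6, 1, 4
Rank y: 4, 2, 3, 5, 6, 1
d = rank(x) − rank(y): -1, 0, 2, 1, -5, 3; Σd² = 40
ρ = 1 − 6Σd² / [n(n²−1)] = 1 − 6×40 / (6×35) = 1 − 240/210 ≈ -0.1429

-0.1429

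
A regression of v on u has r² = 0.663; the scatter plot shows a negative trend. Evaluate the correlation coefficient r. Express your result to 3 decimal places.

|r| = √0.663 = 0.814
The association is negative, so r = −0.814.

-0.814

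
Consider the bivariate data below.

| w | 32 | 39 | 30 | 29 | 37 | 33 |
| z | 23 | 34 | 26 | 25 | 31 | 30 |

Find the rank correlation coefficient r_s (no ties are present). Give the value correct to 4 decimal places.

Rank w: 3, 6, 2, 1, 5, 4
Rank z: 1, 6, 3, 2, 5, 4
d = rank(w) − rank(z): 2, 0, -1, -1, 0, 0; Σd² = 6
ρ = 1 − 6Σd² / [n(n²−1)] = 1 − 6×6 / (6×35) = 1 − 36/210 ≈ 0.8286

0.8286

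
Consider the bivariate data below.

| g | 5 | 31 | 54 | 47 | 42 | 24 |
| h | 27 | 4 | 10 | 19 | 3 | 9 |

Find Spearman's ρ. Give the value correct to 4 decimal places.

-0.1429

Rank g: 1, 3, 6, 5, 4, 2
Rank h: 6, 2, 4, 5, 1, 3
d = rank(g) − rank(h): -5, 1, 2, 0, 3, -1; Σd² = 40
ρ = 1 − 6Σd² / [n(n²−1)] = 1 − 6×40 / (6×35) = 1 − 240/210 ≈ -0.1429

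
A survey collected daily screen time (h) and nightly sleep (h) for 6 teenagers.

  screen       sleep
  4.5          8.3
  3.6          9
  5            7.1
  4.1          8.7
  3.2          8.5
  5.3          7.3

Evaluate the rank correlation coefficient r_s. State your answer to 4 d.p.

Rank screen: 4, 2, 5, 3, 1, 6
Rank sleep: 3, 6, 1, 5, 4, 2
d = rank(screen) − rank(sleep): 1, -4, 4, -2, -3, 4; Σd² = 62
ρ = 1 − 6Σd² / [n(n²−1)] = 1 − 6×62 / (6×35) = 1 − 372/210 ≈ -0.7714

-0.7714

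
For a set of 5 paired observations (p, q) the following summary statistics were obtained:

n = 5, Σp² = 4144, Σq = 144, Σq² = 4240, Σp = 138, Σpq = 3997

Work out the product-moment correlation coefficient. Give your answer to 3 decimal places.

0.128

r = (nΣpq − ΣpΣq) / √[(nΣp² − (Σp)²)(nΣq² − (Σq)²)]
Numerator: 5×3997 − 138×144 = 113
Denominator: √[(20720 − 19044)(21200 − 20736)] = √[1676 × 464] = 881.8526
r = 113 / 881.8526 ≈ 0.128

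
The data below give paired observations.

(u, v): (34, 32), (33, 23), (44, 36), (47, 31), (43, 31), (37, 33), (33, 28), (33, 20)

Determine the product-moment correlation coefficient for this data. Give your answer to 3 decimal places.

0.620

n = 8, Σu = 304, Σv = 234, Σu² = 11786, Σv² = 7044, Σuv = 9026
nΣuv − ΣuΣv = 72208 − 71136 = 1072
nΣu² − (Σu)² = 94288 − 92416 = 1872; nΣv² − (Σv)² = 56352 − 54756 = 1596
r = 1072 / √(1872 × 1596) = 1072 / 1728.4999 ≈ 0.620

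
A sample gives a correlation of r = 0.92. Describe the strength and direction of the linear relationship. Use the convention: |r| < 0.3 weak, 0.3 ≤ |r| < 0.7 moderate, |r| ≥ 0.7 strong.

r = 0.92 > 0 so the relationship is positive.
|r| = 0.92, which falls in the strong range.

strong positive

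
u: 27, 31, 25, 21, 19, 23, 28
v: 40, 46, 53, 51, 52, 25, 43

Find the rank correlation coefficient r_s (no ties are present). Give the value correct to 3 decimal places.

Rank u: 5, 7, 4, 2, 1, 3, 6
Rank v: 2, 4, 7, 5, 6, 1, 3
d = rank(u) − rank(v): 3, 3, -3, -3, -5, 2, 3; Σd² = 74
ρ = 1 − 6Σd² / [n(n²−1)] = 1 − 6×74 / (7×48) = 1 − 444/336 ≈ -0.321

-0.321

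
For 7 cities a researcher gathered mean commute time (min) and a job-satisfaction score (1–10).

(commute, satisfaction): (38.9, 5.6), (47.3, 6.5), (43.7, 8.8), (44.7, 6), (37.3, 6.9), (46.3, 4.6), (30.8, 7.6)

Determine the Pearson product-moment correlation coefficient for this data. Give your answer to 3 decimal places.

-0.342

n = 7, Σx = 289, Σy = 46, Σx² = 12141.9, Σy² = 313.58, Σxy = 1882.48
nΣxy − ΣxΣy = 13177.36 − 13294 = -116.64
nΣx² − (Σx)² = 84993.3 − 83521 = 1472.3; nΣy² − (Σy)² = 2195.06 − 2116 = 79.06
r = -116.64 / √(1472.3 × 79.06) = -116.64 / 341.1745 ≈ -0.342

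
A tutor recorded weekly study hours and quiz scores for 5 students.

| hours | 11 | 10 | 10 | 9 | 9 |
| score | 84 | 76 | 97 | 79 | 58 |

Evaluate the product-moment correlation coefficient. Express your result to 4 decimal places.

n = 5, Σx = 49, Σy = 394, Σx² = 483, Σy² = 31846, Σxy = 3887
nΣxy − ΣxΣy = 19435 − 19306 = 129
nΣx² − (Σx)² = 2415 − 2401 = 14; nΣy² − (Σy)² = 159230 − 155236 = 3994
r = 129 / √(14 × 3994) = 129 / 236.4656 ≈ 0.5455

0.5455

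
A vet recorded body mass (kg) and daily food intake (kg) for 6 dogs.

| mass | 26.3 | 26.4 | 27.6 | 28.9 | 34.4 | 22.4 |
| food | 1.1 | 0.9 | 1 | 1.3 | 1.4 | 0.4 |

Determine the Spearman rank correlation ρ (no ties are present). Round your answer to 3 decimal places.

0.829

Rank mass: 2, 3, 4, 5, 6, 1
Rank food: 4, 2, 3, 5, 6, 1
d = rank(mass) − rank(food): -2, 1, 1, 0, 0, 0; Σd² = 6
ρ = 1 − 6Σd² / [n(n²−1)] = 1 − 6×6 / (6×35) = 1 − 36/210 ≈ 0.829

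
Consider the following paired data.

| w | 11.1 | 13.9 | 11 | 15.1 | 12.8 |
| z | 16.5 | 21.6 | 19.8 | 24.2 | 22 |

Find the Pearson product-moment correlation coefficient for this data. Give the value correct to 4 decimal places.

n = 5, Σw = 63.9, Σz = 104.1, Σw² = 829.27, Σz² = 2200.49, Σwz = 1348.21
nΣwz − ΣwΣz = 6741.05 − 6651.99 = 89.06
nΣw² − (Σw)² = 4146.35 − 4083.21 = 63.14; nΣz² − (Σz)² = 11002.45 − 10836.81 = 165.64
r = 89.06 / √(63.14 × 165.64) = 89.06 / 102.2669 ≈ 0.8709

0.8709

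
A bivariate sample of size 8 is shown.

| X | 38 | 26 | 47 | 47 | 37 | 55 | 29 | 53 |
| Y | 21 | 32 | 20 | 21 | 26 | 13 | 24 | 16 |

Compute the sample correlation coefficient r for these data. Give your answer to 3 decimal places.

n = 8, ΣX = 332, ΣY = 173, ΣX² = 14582, ΣY² = 3983, ΣXY = 6778
nΣXY − ΣXΣY = 54224 − 57436 = -3212
nΣX² − (ΣX)² = 116656 − 110224 = 6432; nΣY² − (ΣY)² = 31864 − 29929 = 1935
r = -3212 / √(6432 × 1935) = -3212 / 3527.8775 ≈ -0.910

-0.910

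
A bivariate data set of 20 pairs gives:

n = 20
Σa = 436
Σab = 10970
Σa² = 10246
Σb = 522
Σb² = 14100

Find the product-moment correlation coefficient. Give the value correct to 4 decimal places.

-0.6897

r = (nΣab − ΣaΣb) / √[(nΣa² − (Σa)²)(nΣb² − (Σb)²)]
Numerator: 20×10970 − 436×522 = -8192
Denominator: √[(204920 − 190096)(282000 − 272484)] = √[14824 × 9516] = 11877.0865
r = -8192 / 11877.0865 ≈ -0.6897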